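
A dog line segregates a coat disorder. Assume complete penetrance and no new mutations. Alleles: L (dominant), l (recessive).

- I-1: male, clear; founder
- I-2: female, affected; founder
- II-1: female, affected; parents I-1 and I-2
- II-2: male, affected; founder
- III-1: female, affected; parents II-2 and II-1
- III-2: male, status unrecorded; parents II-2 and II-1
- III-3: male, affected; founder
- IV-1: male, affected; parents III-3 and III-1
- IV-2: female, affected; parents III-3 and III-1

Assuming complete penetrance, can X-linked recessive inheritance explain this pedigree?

Under X-linked recessive, II-1 (affected, female) cannot arise from I-1 (clear) × I-2 (affected).

No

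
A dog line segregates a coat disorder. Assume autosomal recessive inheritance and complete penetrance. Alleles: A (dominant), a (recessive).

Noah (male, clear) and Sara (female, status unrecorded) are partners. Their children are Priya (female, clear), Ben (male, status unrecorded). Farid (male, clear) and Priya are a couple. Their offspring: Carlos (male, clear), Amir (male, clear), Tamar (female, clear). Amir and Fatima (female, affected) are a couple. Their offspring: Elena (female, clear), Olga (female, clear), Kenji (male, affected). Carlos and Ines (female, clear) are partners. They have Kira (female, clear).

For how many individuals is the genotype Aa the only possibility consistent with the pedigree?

3

Obligate heterozygotes: Amir is clear so carries A and passed a to Kenji (aa), so Amir is Aa; Elena is clear so carries A and received a from Fatima (aa), so Elena is Aa; Olga is clear so carries A and received a from Fatima (aa), so Olga is Aa.
Every other individual is either homozygous by phenotype or has at least one consistent homozygous assignment, so the count is 3.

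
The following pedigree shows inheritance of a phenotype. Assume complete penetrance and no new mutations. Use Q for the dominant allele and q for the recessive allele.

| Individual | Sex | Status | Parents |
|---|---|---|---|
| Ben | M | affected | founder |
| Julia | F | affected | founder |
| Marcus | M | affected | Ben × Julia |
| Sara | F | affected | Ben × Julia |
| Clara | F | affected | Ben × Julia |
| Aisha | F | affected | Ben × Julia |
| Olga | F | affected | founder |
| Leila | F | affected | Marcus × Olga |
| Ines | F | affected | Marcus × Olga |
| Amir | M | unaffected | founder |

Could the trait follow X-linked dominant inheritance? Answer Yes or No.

Yes

A consistent assignment under X-linked dominant exists: Ben X^Q Y, Julia X^Q X^Q, Marcus X^Q Y, Sara X^Q X^Q, Clara X^Q X^Q, Aisha X^Q X^Q, Olga X^Q X^Q, Leila X^Q X^Q, Ines X^Q X^Q, Amir X^q Y.
In this assignment every recorded phenotype matches its genotype and every non-founder's genotype is obtainable from its parents' genotypes, so the pedigree is consistent.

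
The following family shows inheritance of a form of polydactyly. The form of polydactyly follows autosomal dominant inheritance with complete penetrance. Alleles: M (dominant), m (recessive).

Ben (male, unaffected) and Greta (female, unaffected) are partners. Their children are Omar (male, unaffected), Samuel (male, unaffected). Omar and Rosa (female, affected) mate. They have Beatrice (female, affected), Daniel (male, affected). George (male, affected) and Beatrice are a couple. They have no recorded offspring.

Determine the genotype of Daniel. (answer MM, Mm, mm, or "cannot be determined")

Mm

From phenotype alone, Daniel is MM or Mm.
Daniel is affected so carries M and received m from Omar (mm), so Daniel is Mm.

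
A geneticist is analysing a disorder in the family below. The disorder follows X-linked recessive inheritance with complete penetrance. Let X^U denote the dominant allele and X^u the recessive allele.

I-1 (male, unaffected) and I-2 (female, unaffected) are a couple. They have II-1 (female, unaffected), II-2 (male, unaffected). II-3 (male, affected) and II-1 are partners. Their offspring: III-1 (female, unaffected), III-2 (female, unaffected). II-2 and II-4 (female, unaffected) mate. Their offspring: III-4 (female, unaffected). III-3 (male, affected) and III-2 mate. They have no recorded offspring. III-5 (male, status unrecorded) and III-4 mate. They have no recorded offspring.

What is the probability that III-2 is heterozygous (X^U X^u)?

III-2 is unaffected so carries U and received u from II-3 (X^u Y), so III-2 is X^U X^u, giving P(X^U X^u) = 1.

1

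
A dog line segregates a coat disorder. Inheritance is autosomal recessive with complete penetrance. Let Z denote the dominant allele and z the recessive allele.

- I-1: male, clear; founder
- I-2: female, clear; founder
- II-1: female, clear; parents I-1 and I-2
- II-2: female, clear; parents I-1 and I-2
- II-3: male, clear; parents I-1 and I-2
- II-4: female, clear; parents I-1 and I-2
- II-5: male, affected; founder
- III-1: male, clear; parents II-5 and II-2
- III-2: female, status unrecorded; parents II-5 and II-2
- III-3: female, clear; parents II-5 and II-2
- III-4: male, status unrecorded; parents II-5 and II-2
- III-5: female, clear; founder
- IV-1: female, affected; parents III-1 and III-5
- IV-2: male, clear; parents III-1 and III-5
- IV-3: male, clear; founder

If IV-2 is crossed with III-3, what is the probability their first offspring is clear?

III-1 is clear so carries Z and received z from II-5 (zz), so III-1 is Zz.
III-5 is clear so carries Z and passed z to IV-1 (zz), so III-5 is Zz.
IV-2 is a clear offspring of III-1 (Zz) × III-5 (Zz), whose cross gives 1/4 ZZ : 1/2 Zz : 1/4 zz; conditioning on being clear, IV-2 is ZZ with probability 1/3, Zz with probability 2/3.
III-3 is clear so carries Z and received z from II-5 (zz), so III-3 is Zz.
Summing over parental genotype combinations, P(offspring is clear) = 1/3·1 + 2/3·3/4 = 5/6.

5/6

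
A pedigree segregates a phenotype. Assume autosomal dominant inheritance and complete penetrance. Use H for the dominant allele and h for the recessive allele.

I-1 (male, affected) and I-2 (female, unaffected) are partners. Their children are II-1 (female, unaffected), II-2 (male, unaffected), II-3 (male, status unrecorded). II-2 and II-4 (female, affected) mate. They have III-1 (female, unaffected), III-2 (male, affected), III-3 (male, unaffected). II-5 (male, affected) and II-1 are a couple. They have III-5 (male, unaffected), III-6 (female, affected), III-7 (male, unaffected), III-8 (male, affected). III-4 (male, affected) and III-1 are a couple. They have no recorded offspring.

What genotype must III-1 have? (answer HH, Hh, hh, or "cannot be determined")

hh

III-1 is unaffected, so III-1 is hh.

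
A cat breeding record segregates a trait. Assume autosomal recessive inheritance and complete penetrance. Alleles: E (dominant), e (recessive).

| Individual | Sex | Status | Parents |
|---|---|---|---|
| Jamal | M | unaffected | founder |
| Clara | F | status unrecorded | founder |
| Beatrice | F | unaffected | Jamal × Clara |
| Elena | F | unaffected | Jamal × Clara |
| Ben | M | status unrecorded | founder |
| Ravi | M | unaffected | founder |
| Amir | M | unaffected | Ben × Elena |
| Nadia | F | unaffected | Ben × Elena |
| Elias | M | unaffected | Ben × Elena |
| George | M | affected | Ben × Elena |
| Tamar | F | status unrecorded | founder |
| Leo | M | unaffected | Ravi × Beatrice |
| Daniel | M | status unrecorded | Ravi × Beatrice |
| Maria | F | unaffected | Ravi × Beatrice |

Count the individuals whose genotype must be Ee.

1

Obligate heterozygotes: Elena is unaffected so carries E and passed e to George (ee), so Elena is Ee.
Every other individual is either homozygous by phenotype or has at least one consistent homozygous assignment, so the count is 1.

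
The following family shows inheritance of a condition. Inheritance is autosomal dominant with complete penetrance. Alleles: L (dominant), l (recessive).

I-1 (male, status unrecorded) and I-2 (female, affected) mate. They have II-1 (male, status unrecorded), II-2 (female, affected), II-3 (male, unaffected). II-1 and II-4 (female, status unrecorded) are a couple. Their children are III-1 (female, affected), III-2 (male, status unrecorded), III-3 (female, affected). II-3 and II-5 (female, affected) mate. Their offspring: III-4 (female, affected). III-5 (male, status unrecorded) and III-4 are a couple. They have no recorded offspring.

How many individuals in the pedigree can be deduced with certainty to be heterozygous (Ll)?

Obligate heterozygotes: I-2 is affected so carries L and passed l to II-3 (ll), so I-2 is Ll; III-4 is affected so carries L and received l from II-3 (ll), so III-4 is Ll.
Every other individual is either homozygous by phenotype or has at least one consistent homozygous assignment, so the count is 2.

2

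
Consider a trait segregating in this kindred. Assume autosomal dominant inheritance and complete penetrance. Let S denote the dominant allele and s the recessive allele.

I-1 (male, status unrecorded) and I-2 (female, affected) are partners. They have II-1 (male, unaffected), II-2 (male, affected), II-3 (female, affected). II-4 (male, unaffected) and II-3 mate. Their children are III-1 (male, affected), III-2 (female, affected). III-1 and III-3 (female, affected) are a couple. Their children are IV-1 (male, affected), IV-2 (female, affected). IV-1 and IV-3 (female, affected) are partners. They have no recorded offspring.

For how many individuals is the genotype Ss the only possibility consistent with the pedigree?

Obligate heterozygotes: I-2 is affected so carries S and passed s to II-1 (ss), so I-2 is Ss; III-1 is affected so carries S and received s from II-4 (ss), so III-1 is Ss; III-2 is affected so carries S and received s from II-4 (ss), so III-2 is Ss.
Every other individual is either homozygous by phenotype or has at least one consistent homozygous assignment, so the count is 3.

3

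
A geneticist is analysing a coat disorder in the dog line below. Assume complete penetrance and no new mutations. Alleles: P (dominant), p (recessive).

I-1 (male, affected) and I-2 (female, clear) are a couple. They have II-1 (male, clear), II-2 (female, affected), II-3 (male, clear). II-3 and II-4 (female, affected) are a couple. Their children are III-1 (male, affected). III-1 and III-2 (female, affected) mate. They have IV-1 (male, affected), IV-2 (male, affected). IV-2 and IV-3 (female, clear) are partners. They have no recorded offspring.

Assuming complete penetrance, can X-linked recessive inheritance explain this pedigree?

A consistent assignment under X-linked recessive exists: I-1 X^p Y, I-2 X^P X^p, II-1 X^P Y, II-2 X^p X^p, II-3 X^P Y, II-4 X^p X^p, III-1 X^p Y, III-2 X^p X^p, IV-1 X^p Y, IV-2 X^p Y, IV-3 X^P X^P.
In this assignment every recorded phenotype matches its genotype and every non-founder's genotype is obtainable from its parents' genotypes, so the pedigree is consistent.

Yes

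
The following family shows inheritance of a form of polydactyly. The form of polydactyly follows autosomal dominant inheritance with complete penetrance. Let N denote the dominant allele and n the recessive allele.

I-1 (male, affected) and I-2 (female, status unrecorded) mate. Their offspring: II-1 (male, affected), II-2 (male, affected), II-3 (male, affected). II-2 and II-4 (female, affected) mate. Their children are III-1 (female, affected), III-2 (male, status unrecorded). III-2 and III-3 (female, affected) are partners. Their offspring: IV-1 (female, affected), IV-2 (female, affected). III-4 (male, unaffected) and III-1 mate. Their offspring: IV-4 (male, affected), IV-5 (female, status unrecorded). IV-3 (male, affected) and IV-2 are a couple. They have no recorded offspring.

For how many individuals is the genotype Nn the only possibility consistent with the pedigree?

1

Obligate heterozygotes: IV-4 is affected so carries N and received n from III-4 (nn), so IV-4 is Nn.
Every other individual is either homozygous by phenotype or has at least one consistent homozygous assignment, so the count is 1.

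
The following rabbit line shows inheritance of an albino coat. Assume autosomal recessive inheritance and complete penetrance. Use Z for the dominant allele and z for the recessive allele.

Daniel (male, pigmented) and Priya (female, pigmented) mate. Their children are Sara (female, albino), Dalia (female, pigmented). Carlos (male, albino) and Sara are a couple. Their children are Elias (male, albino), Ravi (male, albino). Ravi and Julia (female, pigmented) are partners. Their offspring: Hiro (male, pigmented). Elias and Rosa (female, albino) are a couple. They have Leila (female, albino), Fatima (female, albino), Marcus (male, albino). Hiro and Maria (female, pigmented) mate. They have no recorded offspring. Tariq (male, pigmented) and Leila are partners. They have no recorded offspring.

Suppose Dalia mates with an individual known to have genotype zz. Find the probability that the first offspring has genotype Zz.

Daniel is pigmented so carries Z and passed z to Sara (zz), so Daniel is Zz.
Priya is pigmented so carries Z and passed z to Sara (zz), so Priya is Zz.
Dalia is a pigmented offspring of Daniel (Zz) × Priya (Zz), whose cross gives 1/4 ZZ : 1/2 Zz : 1/4 zz; conditioning on being pigmented, Dalia is ZZ with probability 1/3, Zz with probability 2/3.
Summing over parental genotype combinations, P(offspring has genotype Zz) = 1/3·1 + 2/3·1/2 = 2/3.

2/3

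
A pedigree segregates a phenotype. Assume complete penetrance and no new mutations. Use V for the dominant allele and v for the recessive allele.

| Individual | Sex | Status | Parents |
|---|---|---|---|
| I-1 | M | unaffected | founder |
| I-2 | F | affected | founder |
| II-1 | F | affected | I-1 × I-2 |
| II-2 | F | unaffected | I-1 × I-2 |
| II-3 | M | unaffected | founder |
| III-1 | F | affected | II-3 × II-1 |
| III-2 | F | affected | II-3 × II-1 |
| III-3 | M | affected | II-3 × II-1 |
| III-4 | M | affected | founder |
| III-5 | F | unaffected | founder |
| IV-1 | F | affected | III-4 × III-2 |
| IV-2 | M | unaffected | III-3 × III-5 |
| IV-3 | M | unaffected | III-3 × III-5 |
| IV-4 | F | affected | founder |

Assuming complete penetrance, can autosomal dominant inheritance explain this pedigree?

A consistent assignment under autosomal dominant exists: I-1 vv, I-2 Vv, II-1 Vv, II-2 vv, II-3 vv, III-1 Vv, III-2 Vv, III-3 Vv, III-4 VV, III-5 vv, IV-1 VV, IV-2 vv, IV-3 vv, IV-4 VV.
In this assignment every recorded phenotype matches its genotype and every non-founder's genotype is obtainable from its parents' genotypes, so the pedigree is consistent.

Yes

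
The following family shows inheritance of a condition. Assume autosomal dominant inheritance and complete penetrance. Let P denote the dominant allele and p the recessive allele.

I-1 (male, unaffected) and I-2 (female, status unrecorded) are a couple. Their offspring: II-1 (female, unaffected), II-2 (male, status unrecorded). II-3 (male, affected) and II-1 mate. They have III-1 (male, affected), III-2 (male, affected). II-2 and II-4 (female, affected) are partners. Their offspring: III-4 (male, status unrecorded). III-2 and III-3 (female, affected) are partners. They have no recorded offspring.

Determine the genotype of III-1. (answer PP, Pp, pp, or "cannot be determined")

Pp

From phenotype alone, III-1 is PP or Pp.
III-1 is affected so carries P and received p from II-1 (pp), so III-1 is Pp.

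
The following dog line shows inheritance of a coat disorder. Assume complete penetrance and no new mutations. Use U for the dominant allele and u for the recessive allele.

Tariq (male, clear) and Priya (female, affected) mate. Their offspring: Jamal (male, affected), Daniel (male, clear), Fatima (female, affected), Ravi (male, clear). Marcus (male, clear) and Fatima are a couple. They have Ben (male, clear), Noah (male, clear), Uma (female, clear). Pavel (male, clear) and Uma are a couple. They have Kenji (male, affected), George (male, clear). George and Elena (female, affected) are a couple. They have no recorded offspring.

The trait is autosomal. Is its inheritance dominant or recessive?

Pavel and Uma are both clear yet have an affected child Kenji. Under dominance, an affected child requires at least one affected parent, so the trait cannot be dominant.

recessive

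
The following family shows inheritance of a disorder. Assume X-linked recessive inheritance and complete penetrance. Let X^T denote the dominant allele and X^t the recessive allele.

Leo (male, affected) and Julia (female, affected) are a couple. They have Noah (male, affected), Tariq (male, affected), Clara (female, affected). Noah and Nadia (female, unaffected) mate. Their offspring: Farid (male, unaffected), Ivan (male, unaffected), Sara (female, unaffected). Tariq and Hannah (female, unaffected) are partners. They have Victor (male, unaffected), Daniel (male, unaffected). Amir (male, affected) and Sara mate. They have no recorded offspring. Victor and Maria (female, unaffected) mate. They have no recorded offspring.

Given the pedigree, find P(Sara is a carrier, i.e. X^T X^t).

1

Sara is unaffected so carries T and received t from Noah (X^t Y), so Sara is X^T X^t, giving P(X^T X^t) = 1.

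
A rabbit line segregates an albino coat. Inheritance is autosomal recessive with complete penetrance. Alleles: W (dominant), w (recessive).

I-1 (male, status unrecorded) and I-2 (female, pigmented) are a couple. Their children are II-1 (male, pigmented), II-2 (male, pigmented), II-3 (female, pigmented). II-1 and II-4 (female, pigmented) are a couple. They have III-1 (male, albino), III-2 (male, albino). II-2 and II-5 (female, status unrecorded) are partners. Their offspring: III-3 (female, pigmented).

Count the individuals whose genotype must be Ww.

2

Obligate heterozygotes: II-1 is pigmented so carries W and passed w to III-1 (ww), so II-1 is Ww; II-4 is pigmented so carries W and passed w to III-1 (ww), so II-4 is Ww.
Every other individual is either homozygous by phenotype or has at least one consistent homozygous assignment, so the count is 2.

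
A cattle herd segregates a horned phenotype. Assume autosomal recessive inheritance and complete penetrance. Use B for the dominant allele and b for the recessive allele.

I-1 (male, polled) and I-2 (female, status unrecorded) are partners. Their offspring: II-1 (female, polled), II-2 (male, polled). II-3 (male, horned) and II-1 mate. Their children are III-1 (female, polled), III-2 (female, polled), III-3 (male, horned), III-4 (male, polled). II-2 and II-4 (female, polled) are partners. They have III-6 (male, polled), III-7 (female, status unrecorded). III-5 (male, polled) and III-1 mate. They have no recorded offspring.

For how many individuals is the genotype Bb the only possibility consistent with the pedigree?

4

Obligate heterozygotes: II-1 is polled so carries B and passed b to III-3 (bb), so II-1 is Bb; III-1 is polled so carries B and received b from II-3 (bb), so III-1 is Bb; III-2 is polled so carries B and received b from II-3 (bb), so III-2 is Bb; III-4 is polled so carries B and received b from II-3 (bb), so III-4 is Bb.
Every other individual is either homozygous by phenotype or has at least one consistent homozygous assignment, so the count is 4.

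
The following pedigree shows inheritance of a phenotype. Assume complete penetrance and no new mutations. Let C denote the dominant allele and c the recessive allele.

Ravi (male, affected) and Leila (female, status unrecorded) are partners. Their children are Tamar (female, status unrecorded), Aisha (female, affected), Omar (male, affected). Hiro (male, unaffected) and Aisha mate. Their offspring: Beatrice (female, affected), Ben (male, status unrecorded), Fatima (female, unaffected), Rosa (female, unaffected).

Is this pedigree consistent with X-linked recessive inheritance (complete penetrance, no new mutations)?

No

Under X-linked recessive, Beatrice (affected, female) cannot arise from Hiro (unaffected) × Aisha (affected).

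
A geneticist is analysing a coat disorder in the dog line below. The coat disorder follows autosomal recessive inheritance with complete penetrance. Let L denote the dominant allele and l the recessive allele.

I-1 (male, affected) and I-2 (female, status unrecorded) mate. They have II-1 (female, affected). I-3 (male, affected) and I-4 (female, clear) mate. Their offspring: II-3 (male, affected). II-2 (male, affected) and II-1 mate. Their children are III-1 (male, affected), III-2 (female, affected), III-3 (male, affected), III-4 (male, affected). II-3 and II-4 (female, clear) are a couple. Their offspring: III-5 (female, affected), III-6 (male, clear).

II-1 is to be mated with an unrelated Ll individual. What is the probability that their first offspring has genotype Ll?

II-1 is affected, so II-1 is ll.
The cross gives 1/2 Ll : 1/2 ll, so P(offspring has genotype Ll) = 1/2.

1/2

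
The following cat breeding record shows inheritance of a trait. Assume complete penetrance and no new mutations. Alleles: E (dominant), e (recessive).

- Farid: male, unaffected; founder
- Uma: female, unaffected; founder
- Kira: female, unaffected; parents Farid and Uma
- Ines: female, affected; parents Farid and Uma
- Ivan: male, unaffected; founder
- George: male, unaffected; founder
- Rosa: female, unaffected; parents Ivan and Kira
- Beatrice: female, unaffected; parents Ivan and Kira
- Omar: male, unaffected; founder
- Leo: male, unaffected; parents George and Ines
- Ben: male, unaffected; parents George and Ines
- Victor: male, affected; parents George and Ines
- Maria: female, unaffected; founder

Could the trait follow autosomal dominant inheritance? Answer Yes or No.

Under autosomal dominant, Ines (affected, female) cannot arise from Farid (unaffected) × Uma (unaffected).

No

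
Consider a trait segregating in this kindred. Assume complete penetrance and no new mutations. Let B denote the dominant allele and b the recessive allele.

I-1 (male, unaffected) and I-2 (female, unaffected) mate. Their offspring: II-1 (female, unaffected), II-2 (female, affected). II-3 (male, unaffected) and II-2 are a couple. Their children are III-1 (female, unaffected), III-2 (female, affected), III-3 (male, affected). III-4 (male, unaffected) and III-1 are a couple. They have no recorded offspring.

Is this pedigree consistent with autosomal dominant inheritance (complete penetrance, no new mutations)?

Under autosomal dominant, II-2 (affected, female) cannot arise from I-1 (unaffected) × I-2 (unaffected).

No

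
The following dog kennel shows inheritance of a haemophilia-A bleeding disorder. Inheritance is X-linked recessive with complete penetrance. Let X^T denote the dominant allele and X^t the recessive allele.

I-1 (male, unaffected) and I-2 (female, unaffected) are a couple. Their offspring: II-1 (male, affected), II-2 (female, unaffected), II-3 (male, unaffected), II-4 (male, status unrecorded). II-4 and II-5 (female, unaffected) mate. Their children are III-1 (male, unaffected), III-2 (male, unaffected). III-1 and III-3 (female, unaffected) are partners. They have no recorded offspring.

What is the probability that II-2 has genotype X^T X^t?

1/2

I-1 is unaffected, so I-1 is X^T Y.
I-2 is unaffected so carries T and passed t to II-1 (X^t Y), so I-2 is X^T X^t.
Their cross gives offspring ratios 1/2 X^T X^T : 1/2 X^T X^t. Conditioning on II-2 being unaffected, P(X^T X^t) = 1/2 / 1 = 1/2.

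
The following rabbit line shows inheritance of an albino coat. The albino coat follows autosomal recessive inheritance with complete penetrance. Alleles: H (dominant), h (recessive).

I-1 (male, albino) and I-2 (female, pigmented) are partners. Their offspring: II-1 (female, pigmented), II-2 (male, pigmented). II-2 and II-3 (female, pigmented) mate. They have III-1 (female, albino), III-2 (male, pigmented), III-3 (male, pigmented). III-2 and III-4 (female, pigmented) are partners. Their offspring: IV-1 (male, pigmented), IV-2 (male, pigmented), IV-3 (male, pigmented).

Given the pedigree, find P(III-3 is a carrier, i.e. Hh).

2/3

II-2 is pigmented so carries H and received h from I-1 (hh), so II-2 is Hh.
II-3 is pigmented so carries H and passed h to III-1 (hh), so II-3 is Hh.
Their cross gives offspring ratios 1/4 HH : 1/2 Hh : 1/4 hh. Conditioning on III-3 being pigmented, P(Hh) = 1/2 / 3/4 = 2/3.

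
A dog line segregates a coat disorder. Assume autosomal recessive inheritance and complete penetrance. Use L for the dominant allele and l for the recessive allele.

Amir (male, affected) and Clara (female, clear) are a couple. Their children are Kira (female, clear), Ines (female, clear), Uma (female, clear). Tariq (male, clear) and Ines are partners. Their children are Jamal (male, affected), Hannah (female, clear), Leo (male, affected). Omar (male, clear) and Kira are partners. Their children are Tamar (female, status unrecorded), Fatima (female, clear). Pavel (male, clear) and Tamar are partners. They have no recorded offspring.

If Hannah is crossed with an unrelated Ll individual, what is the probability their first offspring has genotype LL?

1/3

Tariq is clear so carries L and passed l to Jamal (ll), so Tariq is Ll.
Ines is clear so carries L and received l from Amir (ll), so Ines is Ll.
Hannah is a clear offspring of Tariq (Ll) × Ines (Ll), whose cross gives 1/4 LL : 1/2 Ll : 1/4 ll; conditioning on being clear, Hannah is LL with probability 1/3, Ll with probability 2/3.
Summing over parental genotype combinations, P(offspring has genotype LL) = 1/3·1/2 + 2/3·1/4 = 1/3.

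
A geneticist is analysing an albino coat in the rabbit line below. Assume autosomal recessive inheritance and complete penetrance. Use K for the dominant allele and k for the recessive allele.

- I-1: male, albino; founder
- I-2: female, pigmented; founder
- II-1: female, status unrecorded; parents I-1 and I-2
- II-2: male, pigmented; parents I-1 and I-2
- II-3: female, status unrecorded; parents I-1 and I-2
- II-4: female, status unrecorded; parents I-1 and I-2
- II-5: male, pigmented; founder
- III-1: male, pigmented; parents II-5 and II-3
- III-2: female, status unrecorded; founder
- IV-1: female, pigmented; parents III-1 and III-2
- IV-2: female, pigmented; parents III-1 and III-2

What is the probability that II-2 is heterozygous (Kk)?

II-2 is pigmented so carries K and received k from I-1 (kk), so II-2 is Kk, giving P(Kk) = 1.

1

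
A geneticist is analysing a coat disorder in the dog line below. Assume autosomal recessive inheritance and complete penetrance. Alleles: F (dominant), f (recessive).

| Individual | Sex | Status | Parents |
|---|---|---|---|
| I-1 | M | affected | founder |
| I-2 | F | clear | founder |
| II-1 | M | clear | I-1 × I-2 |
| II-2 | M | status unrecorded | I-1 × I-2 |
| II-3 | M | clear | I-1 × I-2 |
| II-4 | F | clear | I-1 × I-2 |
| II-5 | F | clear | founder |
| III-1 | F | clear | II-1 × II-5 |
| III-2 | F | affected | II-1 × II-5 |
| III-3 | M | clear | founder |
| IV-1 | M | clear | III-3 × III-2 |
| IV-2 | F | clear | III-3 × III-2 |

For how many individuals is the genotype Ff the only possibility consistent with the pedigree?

Obligate heterozygotes: II-1 is clear so carries F and received f from I-1 (ff), so II-1 is Ff; II-3 is clear so carries F and received f from I-1 (ff), so II-3 is Ff; II-4 is clear so carries F and received f from I-1 (ff), so II-4 is Ff; II-5 is clear so carries F and passed f to III-2 (ff), so II-5 is Ff; IV-1 is clear so carries F and received f from III-2 (ff), so IV-1 is Ff; IV-2 is clear so carries F and received f from III-2 (ff), so IV-2 is Ff.
Every other individual is either homozygous by phenotype or has at least one consistent homozygous assignment, so the count is 6.

6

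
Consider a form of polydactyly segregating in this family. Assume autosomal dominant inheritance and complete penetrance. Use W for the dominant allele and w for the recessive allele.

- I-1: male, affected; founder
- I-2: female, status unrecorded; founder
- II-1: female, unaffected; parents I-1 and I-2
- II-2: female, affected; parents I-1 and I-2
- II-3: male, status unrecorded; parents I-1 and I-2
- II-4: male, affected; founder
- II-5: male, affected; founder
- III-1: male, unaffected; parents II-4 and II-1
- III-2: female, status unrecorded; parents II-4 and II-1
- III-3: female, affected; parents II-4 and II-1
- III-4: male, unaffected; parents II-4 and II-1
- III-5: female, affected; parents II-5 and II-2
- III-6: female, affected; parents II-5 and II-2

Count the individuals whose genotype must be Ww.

3

Obligate heterozygotes: I-1 is affected so carries W and passed w to II-1 (ww), so I-1 is Ww; II-4 is affected so carries W and passed w to III-1 (ww), so II-4 is Ww; III-3 is affected so carries W and received w from II-1 (ww), so III-3 is Ww.
Every other individual is either homozygous by phenotype or has at least one consistent homozygous assignment, so the count is 3.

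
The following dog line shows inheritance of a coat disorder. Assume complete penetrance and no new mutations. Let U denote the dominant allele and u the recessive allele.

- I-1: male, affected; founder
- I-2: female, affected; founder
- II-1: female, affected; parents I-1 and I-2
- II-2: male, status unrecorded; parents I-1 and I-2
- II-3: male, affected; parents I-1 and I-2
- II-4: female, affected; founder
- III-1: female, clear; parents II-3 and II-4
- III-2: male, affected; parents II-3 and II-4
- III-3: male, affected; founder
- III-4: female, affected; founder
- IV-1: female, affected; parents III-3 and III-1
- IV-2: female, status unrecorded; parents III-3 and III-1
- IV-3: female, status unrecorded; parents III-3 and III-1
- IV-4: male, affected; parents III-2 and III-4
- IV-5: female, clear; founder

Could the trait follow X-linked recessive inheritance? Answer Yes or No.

Under X-linked recessive, III-1 (clear, female) cannot arise from II-3 (affected) × II-4 (affected).

No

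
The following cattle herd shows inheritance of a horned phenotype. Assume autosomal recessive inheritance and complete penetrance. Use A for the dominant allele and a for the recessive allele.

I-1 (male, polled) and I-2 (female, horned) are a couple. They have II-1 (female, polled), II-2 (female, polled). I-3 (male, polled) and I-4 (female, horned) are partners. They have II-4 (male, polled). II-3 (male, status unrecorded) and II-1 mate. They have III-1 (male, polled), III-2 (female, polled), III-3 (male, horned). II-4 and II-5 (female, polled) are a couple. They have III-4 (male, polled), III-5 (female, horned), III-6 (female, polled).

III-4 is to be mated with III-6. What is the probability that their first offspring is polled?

II-4 is polled so carries A and received a from I-4 (aa), so II-4 is Aa.
II-5 is polled so carries A and passed a to III-5 (aa), so II-5 is Aa.
III-4 is a polled offspring of II-4 (Aa) × II-5 (Aa), whose cross gives 1/4 AA : 1/2 Aa : 1/4 aa; conditioning on being polled, III-4 is AA with probability 1/3, Aa with probability 2/3.
III-6 is a polled offspring of II-4 (Aa) × II-5 (Aa), whose cross gives 1/4 AA : 1/2 Aa : 1/4 aa; conditioning on being polled, III-6 is AA with probability 1/3, Aa with probability 2/3.
Summing over parental genotype combinations, P(offspring is polled) = 1/9·1 + 2/9·1 + 2/9·1 + 4/9·3/4 = 8/9.

8/9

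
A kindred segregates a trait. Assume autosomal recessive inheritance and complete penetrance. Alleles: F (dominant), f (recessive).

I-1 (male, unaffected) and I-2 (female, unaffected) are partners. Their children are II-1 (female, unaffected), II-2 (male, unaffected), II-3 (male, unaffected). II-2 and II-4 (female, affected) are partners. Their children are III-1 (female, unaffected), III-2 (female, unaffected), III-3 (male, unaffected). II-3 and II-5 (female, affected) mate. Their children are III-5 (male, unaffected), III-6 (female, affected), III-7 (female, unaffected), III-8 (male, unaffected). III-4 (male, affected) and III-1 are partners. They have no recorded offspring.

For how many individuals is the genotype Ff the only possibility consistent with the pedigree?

Obligate heterozygotes: II-3 is unaffected so carries F and passed f to III-6 (ff), so II-3 is Ff; III-1 is unaffected so carries F and received f from II-4 (ff), so III-1 is Ff; III-2 is unaffected so carries F and received f from II-4 (ff), so III-2 is Ff; III-3 is unaffected so carries F and received f from II-4 (ff), so III-3 is Ff; III-5 is unaffected so carries F and received f from II-5 (ff), so III-5 is Ff; III-7 is unaffected so carries F and received f from II-5 (ff), so III-7 is Ff; III-8 is unaffected so carries F and received f from II-5 (ff), so III-8 is Ff.
Every other individual is either homozygous by phenotype or has at least one consistent homozygous assignment, so the count is 7.

7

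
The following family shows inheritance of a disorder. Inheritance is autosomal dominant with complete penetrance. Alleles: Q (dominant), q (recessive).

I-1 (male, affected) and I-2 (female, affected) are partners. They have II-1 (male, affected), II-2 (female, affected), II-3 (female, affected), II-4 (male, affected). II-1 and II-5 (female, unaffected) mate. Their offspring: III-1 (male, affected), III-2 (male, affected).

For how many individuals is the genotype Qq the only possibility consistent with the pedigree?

Obligate heterozygotes: III-1 is affected so carries Q and received q from II-5 (qq), so III-1 is Qq; III-2 is affected so carries Q and received q from II-5 (qq), so III-2 is Qq.
Every other individual is either homozygous by phenotype or has at least one consistent homozygous assignment, so the count is 2.

2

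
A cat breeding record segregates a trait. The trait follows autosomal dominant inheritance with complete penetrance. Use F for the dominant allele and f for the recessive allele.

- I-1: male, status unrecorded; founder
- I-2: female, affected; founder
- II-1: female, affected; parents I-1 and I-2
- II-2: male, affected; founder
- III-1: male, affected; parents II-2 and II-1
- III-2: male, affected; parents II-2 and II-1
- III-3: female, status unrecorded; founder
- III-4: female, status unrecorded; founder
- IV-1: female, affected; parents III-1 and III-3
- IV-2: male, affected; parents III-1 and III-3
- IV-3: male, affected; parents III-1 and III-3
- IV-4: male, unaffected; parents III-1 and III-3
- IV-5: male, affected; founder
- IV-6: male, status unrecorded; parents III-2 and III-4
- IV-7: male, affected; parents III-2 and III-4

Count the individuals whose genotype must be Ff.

Obligate heterozygotes: III-1 is affected so carries F and passed f to IV-4 (ff), so III-1 is Ff.
Every other individual is either homozygous by phenotype or has at least one consistent homozygous assignment, so the count is 1.

1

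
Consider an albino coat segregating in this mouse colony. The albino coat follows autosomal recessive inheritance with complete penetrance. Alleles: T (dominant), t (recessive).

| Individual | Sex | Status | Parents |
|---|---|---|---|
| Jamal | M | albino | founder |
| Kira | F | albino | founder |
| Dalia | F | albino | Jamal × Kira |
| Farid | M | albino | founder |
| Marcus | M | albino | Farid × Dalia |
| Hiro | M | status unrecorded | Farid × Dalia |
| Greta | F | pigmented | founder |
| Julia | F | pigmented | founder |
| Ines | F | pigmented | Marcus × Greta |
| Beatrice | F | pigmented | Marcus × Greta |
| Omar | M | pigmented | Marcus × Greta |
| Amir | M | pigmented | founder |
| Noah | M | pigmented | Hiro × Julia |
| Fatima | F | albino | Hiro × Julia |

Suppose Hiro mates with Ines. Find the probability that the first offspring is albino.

Hiro received t from Farid (tt) and received t from Dalia (tt), so Hiro is tt.
Ines is pigmented so carries T and received t from Marcus (tt), so Ines is Tt.
The cross gives 1/2 Tt : 1/2 tt, so P(offspring is albino) = 1/2.

1/2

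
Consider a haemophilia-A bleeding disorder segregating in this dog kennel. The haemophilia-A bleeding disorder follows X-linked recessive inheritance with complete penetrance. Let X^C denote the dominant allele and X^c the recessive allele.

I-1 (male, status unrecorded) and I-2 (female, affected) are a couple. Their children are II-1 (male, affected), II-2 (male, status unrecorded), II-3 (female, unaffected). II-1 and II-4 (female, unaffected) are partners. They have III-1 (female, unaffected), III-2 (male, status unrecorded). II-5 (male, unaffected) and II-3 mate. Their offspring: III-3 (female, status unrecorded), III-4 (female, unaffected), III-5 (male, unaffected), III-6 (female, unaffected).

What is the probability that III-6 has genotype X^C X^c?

1/2

II-5 is unaffected, so II-5 is X^C Y.
II-3 is unaffected so carries C and received c from I-2 (X^c X^c), so II-3 is X^C X^c.
Their cross gives offspring ratios 1/2 X^C X^C : 1/2 X^C X^c. Conditioning on III-6 being unaffected, P(X^C X^c) = 1/2 / 1 = 1/2.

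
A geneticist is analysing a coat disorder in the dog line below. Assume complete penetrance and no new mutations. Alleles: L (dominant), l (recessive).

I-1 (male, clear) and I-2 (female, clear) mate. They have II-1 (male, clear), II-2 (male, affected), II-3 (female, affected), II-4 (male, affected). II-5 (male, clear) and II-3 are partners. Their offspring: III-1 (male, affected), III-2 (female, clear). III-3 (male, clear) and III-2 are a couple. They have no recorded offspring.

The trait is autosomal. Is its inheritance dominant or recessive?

I-1 and I-2 are both clear yet have an affected child II-2. Under dominance, an affected child requires at least one affected parent, so the trait cannot be dominant.

recessive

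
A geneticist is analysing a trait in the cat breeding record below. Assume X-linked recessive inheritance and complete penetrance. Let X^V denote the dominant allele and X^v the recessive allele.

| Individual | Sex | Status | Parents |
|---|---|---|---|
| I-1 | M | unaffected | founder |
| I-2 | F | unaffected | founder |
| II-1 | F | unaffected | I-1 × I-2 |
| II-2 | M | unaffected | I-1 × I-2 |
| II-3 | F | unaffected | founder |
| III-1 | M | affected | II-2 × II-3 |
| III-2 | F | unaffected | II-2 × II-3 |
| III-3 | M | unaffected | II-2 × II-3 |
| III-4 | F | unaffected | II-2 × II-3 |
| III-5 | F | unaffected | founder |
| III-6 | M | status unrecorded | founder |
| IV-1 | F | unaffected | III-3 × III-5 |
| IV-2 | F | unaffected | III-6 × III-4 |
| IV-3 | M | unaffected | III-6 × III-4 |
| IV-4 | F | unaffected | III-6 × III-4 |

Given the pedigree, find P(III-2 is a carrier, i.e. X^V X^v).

II-2 is unaffected, so II-2 is X^V Y.
II-3 is unaffected so carries V and passed v to III-1 (X^v Y), so II-3 is X^V X^v.
Their cross gives offspring ratios 1/2 X^V X^V : 1/2 X^V X^v. Conditioning on III-2 being unaffected, P(X^V X^v) = 1/2 / 1 = 1/2.

1/2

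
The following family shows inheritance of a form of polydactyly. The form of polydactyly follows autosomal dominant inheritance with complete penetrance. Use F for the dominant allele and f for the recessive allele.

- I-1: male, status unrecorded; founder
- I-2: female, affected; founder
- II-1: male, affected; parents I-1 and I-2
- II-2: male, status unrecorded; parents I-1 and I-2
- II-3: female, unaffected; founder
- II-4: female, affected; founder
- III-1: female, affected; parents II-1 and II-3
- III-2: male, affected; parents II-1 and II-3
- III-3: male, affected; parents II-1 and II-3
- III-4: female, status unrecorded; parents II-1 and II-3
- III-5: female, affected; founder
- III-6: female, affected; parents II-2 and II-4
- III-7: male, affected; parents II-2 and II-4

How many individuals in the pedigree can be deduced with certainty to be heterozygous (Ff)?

3

Obligate heterozygotes: III-1 is affected so carries F and received f from II-3 (ff), so III-1 is Ff; III-2 is affected so carries F and received f from II-3 (ff), so III-2 is Ff; III-3 is affected so carries F and received f from II-3 (ff), so III-3 is Ff.
Every other individual is either homozygous by phenotype or has at least one consistent homozygous assignment, so the count is 3.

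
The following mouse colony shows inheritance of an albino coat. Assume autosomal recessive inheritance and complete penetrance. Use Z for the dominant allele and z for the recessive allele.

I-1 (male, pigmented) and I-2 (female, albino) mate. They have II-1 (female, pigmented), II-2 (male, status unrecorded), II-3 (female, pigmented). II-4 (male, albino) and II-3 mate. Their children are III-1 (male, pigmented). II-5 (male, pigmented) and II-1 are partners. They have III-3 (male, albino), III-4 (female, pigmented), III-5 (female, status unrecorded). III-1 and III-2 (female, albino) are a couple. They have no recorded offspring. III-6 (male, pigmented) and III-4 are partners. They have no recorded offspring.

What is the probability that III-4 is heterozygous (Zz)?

2/3

II-5 is pigmented so carries Z and passed z to III-3 (zz), so II-5 is Zz.
II-1 is pigmented so carries Z and received z from I-2 (zz), so II-1 is Zz.
Their cross gives offspring ratios 1/4 ZZ : 1/2 Zz : 1/4 zz. Conditioning on III-4 being pigmented, P(Zz) = 1/2 / 3/4 = 2/3.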